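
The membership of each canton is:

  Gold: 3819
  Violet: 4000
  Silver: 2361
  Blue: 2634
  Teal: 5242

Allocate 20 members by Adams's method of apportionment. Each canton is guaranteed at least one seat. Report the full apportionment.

Gold 4, Violet 4, Silver 3, Blue 3, Teal 6

Standard divisor 18056/20 ≈ 902.8; standard quotas: Gold 4.230, Violet 4.431, Silver 2.615, Blue 2.918, Teal 5.806.
Rounding up gives 5, 5, 3, 3, 6 = 22 seats, so the divisor must be adjusted.
With modified divisor 1020: modified quotas Gold 3.744, Violet 3.922, Silver 2.315, Blue 2.582, Teal 5.139.
Rounding up: Gold 4, Violet 4, Silver 3, Blue 3, Teal 6 (total 20).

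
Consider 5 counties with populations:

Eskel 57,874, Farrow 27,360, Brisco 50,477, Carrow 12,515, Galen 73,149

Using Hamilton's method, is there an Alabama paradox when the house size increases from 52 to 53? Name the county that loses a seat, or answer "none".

none

At 52 seats: Eskel 14, Farrow 6, Brisco 12, Carrow 3, Galen 17.
At 53 seats: Eskel 14, Farrow 7, Brisco 12, Carrow 3, Galen 17.
No county's allocation decreased.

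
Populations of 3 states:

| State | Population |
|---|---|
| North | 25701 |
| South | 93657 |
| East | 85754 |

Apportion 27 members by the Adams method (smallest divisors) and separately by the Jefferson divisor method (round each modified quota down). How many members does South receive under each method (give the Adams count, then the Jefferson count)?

Adams: North 4, South 12, East 11.
Jefferson: North 3, South 13, East 11.
South gets 12 under Adams and 13 under Jefferson.

12 and 13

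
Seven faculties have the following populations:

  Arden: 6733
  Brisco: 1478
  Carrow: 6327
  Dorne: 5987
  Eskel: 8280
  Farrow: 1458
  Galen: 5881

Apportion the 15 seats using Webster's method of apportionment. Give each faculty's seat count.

Arden 3, Brisco 1, Carrow 3, Dorne 2, Eskel 3, Farrow 1, Galen 2

Standard divisor 36144/15 ≈ 2409.6; standard quotas: Arden 2.794, Brisco 0.613, Carrow 2.626, Dorne 2.485, Eskel 3.436, Farrow 0.605, Galen 2.441.
Rounding to the nearest integer gives Arden 3, Brisco 1, Carrow 3, Dorne 2, Eskel 3, Farrow 1, Galen 2 — total 15, matching the house size, so no adjustment is needed.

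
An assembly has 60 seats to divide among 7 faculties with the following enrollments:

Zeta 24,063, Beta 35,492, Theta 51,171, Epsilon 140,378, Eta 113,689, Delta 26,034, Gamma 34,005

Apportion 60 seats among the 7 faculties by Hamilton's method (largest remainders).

Standard divisor: 424832 ÷ 60 ≈ 7080.533.
Standard quotas: Zeta 3.3985, Beta 5.0126, Theta 7.2270, Epsilon 19.8259, Eta 16.0566, Delta 3.6768, Gamma 4.8026.
Lower quotas: Zeta 3, Beta 5, Theta 7, Epsilon 19, Eta 16, Delta 3, Gamma 4 (sum 57, leaving 3 seats).
Remainders in descending order: Epsilon 0.8259, Gamma 0.8026, Delta 0.6768, Zeta 0.3985, Theta 0.2270, Eta 0.0566, Beta 0.0126.
The surplus seats go to Epsilon, Gamma, Delta.

Zeta 3, Beta 5, Theta 7, Epsilon 20, Eta 16, Delta 4, Gamma 5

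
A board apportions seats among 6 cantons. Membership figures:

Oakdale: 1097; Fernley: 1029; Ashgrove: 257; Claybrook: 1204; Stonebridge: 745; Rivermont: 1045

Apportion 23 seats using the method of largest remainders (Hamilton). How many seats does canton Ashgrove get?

Standard divisor: 5377 ÷ 23 ≈ 233.783.
Standard quotas: Oakdale 4.692, Fernley 4.402, Ashgrove 1.099, Claybrook 5.150, Stonebridge 3.187, Rivermont 4.470.
Lower quotas: Oakdale 4, Fernley 4, Ashgrove 1, Claybrook 5, Stonebridge 3, Rivermont 4 (sum 21, leaving 2 seats).
Remainders in descending order: Oakdale 0.692, Rivermont 0.470, Fernley 0.402, Stonebridge 0.187, Claybrook 0.150, Ashgrove 0.099.
Largest remainders: Oakdale, Rivermont receive the extra seats.
Ashgrove receives 1.

1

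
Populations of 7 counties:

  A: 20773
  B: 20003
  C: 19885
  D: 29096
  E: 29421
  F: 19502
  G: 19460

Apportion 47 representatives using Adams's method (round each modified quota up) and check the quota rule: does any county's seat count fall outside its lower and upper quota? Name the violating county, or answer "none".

Standard quotas: A 6.174, B 5.945, C 5.910, D 8.647, E 8.744, F 5.796, G 5.784.
Adams allocation: A 6, B 6, C 6, D 8, E 9, F 6, G 6.
Every allocation lies between the lower and upper quota.

none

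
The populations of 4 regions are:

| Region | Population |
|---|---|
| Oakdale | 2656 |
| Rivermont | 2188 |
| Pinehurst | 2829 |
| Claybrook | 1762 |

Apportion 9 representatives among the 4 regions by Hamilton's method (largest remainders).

Oakdale: 2; Rivermont: 2; Pinehurst: 3; Claybrook: 2

Standard divisor: 9435 ÷ 9 ≈ 1048.333.
Standard quotas: Oakdale 2.534, Rivermont 2.087, Pinehurst 2.699, Claybrook 1.681.
Lower quotas: Oakdale 2, Rivermont 2, Pinehurst 2, Claybrook 1 (sum 7, leaving 2 seats).
Remainders in descending order: Pinehurst 0.699, Claybrook 0.681, Oakdale 0.534, Rivermont 0.087.
Largest remainders: Pinehurst, Claybrook receive the extra seats.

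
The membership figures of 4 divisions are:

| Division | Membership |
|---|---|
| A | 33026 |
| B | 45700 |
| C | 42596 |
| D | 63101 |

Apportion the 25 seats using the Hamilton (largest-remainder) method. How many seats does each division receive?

A=4, B=6, C=6, D=9

Standard divisor: 184423 ÷ 25 ≈ 7376.92.
Standard quotas: A 4.4769, B 6.1950, C 5.7742, D 8.5538.
Lower quotas: A 4, B 6, C 5, D 8 (sum 23, leaving 2 seats).
Remainders in descending order: C 0.7742, D 0.5538, A 0.4769, B 0.1950.
The surplus seats go to C, D.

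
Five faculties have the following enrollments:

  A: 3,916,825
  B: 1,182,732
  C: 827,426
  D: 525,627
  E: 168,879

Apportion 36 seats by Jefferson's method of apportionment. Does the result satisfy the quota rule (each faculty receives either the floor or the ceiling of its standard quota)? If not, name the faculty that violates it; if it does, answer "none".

A

Standard quotas: A 21.295, B 6.430, C 4.499, D 2.858, E 0.918.
Jefferson allocation: A 23, B 6, C 4, D 3, E 0.
A has quota 21.295 (lower 21, upper 22) but receives 23 — outside the quota interval.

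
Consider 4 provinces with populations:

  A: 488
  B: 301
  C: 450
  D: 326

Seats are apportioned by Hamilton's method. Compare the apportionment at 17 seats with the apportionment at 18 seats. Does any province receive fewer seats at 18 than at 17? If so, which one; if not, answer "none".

none

At 17 seats: A 5, B 3, C 5, D 4.
At 18 seats: A 6, B 3, C 5, D 4.
No province's allocation decreased.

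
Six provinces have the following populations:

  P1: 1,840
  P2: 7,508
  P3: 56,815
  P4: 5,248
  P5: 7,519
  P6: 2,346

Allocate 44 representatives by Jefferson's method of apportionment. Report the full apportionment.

P1: 1, P2: 4, P3: 32, P4: 2, P5: 4, P6: 1

Standard divisor 81276/44 ≈ 1847.182; standard quotas: P1 0.996, P2 4.065, P3 30.758, P4 2.841, P5 4.071, P6 1.270.
Rounding down gives 0, 4, 30, 2, 4, 1 = 41 seats, so the divisor must be adjusted.
With modified divisor 1762: modified quotas P1 1.044, P2 4.261, P3 32.245, P4 2.978, P5 4.267, P6 1.331.
Rounding down: P1 1, P2 4, P3 32, P4 2, P5 4, P6 1 (total 44).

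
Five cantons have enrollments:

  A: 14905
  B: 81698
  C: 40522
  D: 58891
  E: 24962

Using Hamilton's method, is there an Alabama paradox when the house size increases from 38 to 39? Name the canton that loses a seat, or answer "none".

At 38 seats: A 3, B 14, C 7, D 10, E 4.
At 39 seats: A 3, B 15, C 7, D 10, E 4.
No canton's allocation decreased.

none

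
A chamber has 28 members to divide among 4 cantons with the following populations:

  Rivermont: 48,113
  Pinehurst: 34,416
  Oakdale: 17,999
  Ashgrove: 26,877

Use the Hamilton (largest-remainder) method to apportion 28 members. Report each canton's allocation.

Rivermont=11, Pinehurst=7, Oakdale=4, Ashgrove=6

Total 127405; standard divisor 127405/28 ≈ 4550.179.
Standard quotas: Rivermont 10.5739, Pinehurst 7.5637, Oakdale 3.9557, Ashgrove 5.9068.
Lower quotas: Rivermont 10, Pinehurst 7, Oakdale 3, Ashgrove 5 (sum 25, leaving 3 seats).
Remainders in descending order: Oakdale 0.9557, Ashgrove 0.9068, Rivermont 0.5739, Pinehurst 0.5637.
Largest remainders: Oakdale, Ashgrove, Rivermont receive the extra seats.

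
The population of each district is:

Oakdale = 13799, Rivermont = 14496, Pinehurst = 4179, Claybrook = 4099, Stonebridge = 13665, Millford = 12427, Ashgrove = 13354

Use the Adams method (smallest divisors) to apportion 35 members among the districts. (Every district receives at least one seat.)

Standard divisor 76019/35 ≈ 2171.971; standard quotas: Oakdale 6.353, Rivermont 6.674, Pinehurst 1.924, Claybrook 1.887, Stonebridge 6.292, Millford 5.722, Ashgrove 6.148.
Rounding up gives 7, 7, 2, 2, 7, 6, 7 = 38 seats, so the divisor must be adjusted.
With modified divisor 2400: modified quotas Oakdale 5.750, Rivermont 6.040, Pinehurst 1.741, Claybrook 1.708, Stonebridge 5.694, Millford 5.178, Ashgrove 5.564.
Rounding up: Oakdale 6, Rivermont 7, Pinehurst 2, Claybrook 2, Stonebridge 6, Millford 6, Ashgrove 6 (total 35).

Oakdale 6, Rivermont 7, Pinehurst 2, Claybrook 2, Stonebridge 6, Millford 6, Ashgrove 6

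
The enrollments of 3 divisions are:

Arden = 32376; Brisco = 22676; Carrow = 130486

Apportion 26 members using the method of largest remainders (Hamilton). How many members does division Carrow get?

18

The standard divisor is 185538/26 ≈ 7136.077.
Standard quotas: Arden 4.5369, Brisco 3.1777, Carrow 18.2854.
Lower quotas: Arden 4, Brisco 3, Carrow 18 (sum 25, leaving 1 seat).
Remainders in descending order: Arden 0.5369, Carrow 0.2854, Brisco 0.1777.
Largest remainder: Arden receives the extra seat.
Carrow receives 18.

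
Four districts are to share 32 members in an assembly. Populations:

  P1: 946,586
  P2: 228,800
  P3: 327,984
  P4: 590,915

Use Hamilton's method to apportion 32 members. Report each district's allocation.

Total 2094285; standard divisor 2094285/32 ≈ 65446.406.
Standard quotas: P1 14.4635, P2 3.4960, P3 5.0115, P4 9.0290.
Lower quotas: P1 14, P2 3, P3 5, P4 9 (sum 31, leaving 1 seat).
Remainders in descending order: P2 0.4960, P1 0.4635, P4 0.0290, P3 0.0115.
Largest remainder: P2 receives the extra seat.

P1 14, P2 4, P3 5, P4 9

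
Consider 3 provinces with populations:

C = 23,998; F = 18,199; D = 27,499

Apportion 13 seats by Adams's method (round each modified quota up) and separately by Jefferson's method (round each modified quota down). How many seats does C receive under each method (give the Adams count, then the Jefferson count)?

Adams: C 4, F 4, D 5.
Jefferson: C 5, F 3, D 5.
C gets 4 under Adams and 5 under Jefferson.

4 and 5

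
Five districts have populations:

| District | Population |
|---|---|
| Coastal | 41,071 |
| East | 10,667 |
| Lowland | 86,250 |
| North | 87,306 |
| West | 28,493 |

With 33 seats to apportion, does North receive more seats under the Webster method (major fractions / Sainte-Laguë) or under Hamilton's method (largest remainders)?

Webster

Webster: Coastal 5, East 1, Lowland 11, North 12, West 4.
Hamilton: Coastal 5, East 2, Lowland 11, North 11, West 4.
North gets 12 under Webster and 11 under Hamilton.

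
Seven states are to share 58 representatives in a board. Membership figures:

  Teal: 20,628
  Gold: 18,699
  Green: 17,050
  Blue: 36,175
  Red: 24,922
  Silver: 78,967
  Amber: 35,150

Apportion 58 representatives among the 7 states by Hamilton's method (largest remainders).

Total 231591; standard divisor 231591/58 ≈ 3992.948.
Standard quotas: Teal 5.1661, Gold 4.6830, Green 4.2700, Blue 9.0597, Red 6.2415, Silver 19.7766, Amber 8.8030.
Lower quotas: Teal 5, Gold 4, Green 4, Blue 9, Red 6, Silver 19, Amber 8 (sum 55, leaving 3 seats).
Remainders in descending order: Amber 0.8030, Silver 0.7766, Gold 0.6830, Green 0.2700, Red 0.2415, Teal 0.1661, Blue 0.0597.
Largest remainders: Amber, Silver, Gold receive the extra seats.

Teal=5, Gold=5, Green=4, Blue=9, Red=6, Silver=20, Amber=9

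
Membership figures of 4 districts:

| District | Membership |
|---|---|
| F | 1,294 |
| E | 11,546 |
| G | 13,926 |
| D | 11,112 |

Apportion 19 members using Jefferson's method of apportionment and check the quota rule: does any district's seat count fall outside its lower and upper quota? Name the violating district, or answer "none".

none

Standard quotas: F 0.649, E 5.792, G 6.985, D 5.574.
Jefferson allocation: F 0, E 6, G 7, D 6.
Every allocation lies between the lower and upper quota.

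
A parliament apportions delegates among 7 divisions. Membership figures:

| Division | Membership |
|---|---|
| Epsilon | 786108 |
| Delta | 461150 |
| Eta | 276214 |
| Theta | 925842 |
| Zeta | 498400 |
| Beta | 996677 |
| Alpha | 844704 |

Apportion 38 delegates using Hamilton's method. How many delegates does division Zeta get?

Standard divisor: 4789095 ÷ 38 ≈ 126028.816.
Standard quotas: Epsilon 6.2375, Delta 3.6591, Eta 2.1917, Theta 7.3463, Zeta 3.9547, Beta 7.9083, Alpha 6.7025.
Lower quotas: Epsilon 6, Delta 3, Eta 2, Theta 7, Zeta 3, Beta 7, Alpha 6 (sum 34, leaving 4 seats).
Remainders in descending order: Zeta 0.9547, Beta 0.9083, Alpha 0.7025, Delta 0.6591, Theta 0.3463, Epsilon 0.2375, Eta 0.1917.
Largest remainders: Zeta, Beta, Alpha, Delta receive the extra seats.
Zeta receives 4.

4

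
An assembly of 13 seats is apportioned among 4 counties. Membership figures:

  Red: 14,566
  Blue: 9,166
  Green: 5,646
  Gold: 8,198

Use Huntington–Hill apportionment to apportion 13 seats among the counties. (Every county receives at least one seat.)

With divisor 2958: modified quotas Red 4.924, Blue 3.099, Green 1.909, Gold 2.771.
Geometric-mean thresholds: Red √(4·5)=4.472, Blue √(3·4)=3.464, Green √(1·2)=1.414, Gold √(2·3)=2.449.
Each quota rounded against its threshold gives Red 5, Blue 3, Green 2, Gold 3 (total 13).

Red 5, Blue 3, Green 2, Gold 3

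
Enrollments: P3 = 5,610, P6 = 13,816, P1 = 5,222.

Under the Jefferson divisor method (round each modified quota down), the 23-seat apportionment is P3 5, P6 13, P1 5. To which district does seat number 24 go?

Priority for the next seat is population ÷ (current seats + 1).
Priorities: P3 935.000, P6 986.857, P1 870.333.
Highest priority: P6.

P6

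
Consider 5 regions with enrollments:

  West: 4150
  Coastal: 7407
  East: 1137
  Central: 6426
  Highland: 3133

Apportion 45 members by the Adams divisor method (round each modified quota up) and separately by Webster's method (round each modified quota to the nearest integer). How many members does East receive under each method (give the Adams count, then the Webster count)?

3 and 2

Adams: West 8, Coastal 15, East 3, Central 13, Highland 6.
Webster: West 9, Coastal 15, East 2, Central 13, Highland 6.
East gets 3 under Adams and 2 under Webster.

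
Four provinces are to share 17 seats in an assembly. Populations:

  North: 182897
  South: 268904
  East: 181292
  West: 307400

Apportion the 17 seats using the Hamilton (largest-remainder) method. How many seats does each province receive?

North: 3; South: 5; East: 3; West: 6

Total 940493; standard divisor 940493/17 ≈ 55323.118.
Standard quotas: North 3.3060, South 4.8606, East 3.2770, West 5.5564.
Lower quotas: North 3, South 4, East 3, West 5 (sum 15, leaving 2 seats).
Remainders in descending order: South 0.8606, West 0.5564, North 0.3060, East 0.2770.
Largest remainders: South, West receive the extra seats.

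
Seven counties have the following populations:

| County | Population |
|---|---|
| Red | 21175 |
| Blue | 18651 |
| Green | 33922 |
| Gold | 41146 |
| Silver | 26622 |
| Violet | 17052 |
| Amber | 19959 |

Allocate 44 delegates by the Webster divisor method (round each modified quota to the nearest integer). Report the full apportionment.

Red 5; Blue 5; Green 8; Gold 10; Silver 7; Violet 4; Amber 5

Standard divisor 178527/44 ≈ 4057.432; standard quotas: Red 5.219, Blue 4.597, Green 8.360, Gold 10.141, Silver 6.561, Violet 4.203, Amber 4.919.
Rounding to the nearest integer gives Red 5, Blue 5, Green 8, Gold 10, Silver 7, Violet 4, Amber 5 — total 44, matching the house size, so no adjustment is needed.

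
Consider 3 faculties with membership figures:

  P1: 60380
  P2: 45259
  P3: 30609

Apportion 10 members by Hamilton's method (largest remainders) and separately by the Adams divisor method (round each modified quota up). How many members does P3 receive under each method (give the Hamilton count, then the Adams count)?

2 and 3

Hamilton: P1 5, P2 3, P3 2.
Adams: P1 4, P2 3, P3 3.
P3 gets 2 under Hamilton and 3 under Adams.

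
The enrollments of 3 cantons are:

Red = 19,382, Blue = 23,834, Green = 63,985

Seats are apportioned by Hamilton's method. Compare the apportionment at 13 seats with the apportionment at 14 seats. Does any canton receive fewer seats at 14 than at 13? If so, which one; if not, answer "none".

At 13 seats: Red 2, Blue 3, Green 8.
At 14 seats: Red 3, Blue 3, Green 8.
No canton's allocation decreased.

none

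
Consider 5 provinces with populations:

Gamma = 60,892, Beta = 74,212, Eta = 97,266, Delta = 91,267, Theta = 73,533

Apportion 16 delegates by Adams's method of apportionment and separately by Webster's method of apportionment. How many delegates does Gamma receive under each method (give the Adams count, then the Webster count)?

3 and 2

Adams: Gamma 3, Beta 3, Eta 4, Delta 3, Theta 3.
Webster: Gamma 2, Beta 3, Eta 4, Delta 4, Theta 3.
Gamma gets 3 under Adams and 2 under Webster.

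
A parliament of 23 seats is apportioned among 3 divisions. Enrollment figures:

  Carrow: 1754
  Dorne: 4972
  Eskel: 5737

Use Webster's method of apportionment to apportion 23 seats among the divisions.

Standard divisor 12463/23 ≈ 541.87; standard quotas: Carrow 3.237, Dorne 9.176, Eskel 10.587.
Rounding to the nearest integer gives Carrow 3, Dorne 9, Eskel 11 — total 23, matching the house size, so no adjustment is needed.

Carrow 3, Dorne 9, Eskel 11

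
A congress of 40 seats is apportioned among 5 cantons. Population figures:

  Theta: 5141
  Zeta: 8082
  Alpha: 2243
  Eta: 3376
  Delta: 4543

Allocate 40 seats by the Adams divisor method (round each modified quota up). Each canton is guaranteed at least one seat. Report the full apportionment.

Standard divisor 23385/40 ≈ 584.625; standard quotas: Theta 8.794, Zeta 13.824, Alpha 3.837, Eta 5.775, Delta 7.771.
Rounding up gives 9, 14, 4, 6, 8 = 41 seats, so the divisor must be adjusted.
With modified divisor 630: modified quotas Theta 8.160, Zeta 12.829, Alpha 3.560, Eta 5.359, Delta 7.211.
Rounding up: Theta 9, Zeta 13, Alpha 4, Eta 6, Delta 8 (total 40).

Theta 9, Zeta 13, Alpha 4, Eta 6, Delta 8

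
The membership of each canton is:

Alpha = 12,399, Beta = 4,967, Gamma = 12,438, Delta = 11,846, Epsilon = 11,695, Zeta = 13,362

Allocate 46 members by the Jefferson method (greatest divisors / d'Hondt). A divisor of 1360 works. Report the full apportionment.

With modified divisor 1360: modified quotas Alpha 9.117, Beta 3.652, Gamma 9.146, Delta 8.710, Epsilon 8.599, Zeta 9.825.
Rounding down: Alpha 9, Beta 3, Gamma 9, Delta 8, Epsilon 8, Zeta 9 (total 46).

Alpha 9, Beta 3, Gamma 9, Delta 8, Epsilon 8, Zeta 9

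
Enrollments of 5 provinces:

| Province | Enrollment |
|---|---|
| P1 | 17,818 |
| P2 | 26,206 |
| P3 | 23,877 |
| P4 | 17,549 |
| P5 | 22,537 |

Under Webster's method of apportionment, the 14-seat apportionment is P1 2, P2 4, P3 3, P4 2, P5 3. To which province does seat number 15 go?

P1

Priority for the next seat is population ÷ (current seats + 0.5).
Priorities: P1 7127.200, P2 5823.556, P3 6822.000, P4 7019.600, P5 6439.143.
Highest priority: P1.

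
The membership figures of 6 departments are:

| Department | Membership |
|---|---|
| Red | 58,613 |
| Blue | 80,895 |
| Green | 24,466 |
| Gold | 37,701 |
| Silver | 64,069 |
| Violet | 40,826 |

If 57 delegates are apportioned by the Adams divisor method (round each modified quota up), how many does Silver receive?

12

Standard divisor 306570/57 ≈ 5378.421; standard quotas: Red 10.898, Blue 15.041, Green 4.549, Gold 7.010, Silver 11.912, Violet 7.591.
Rounding up gives 11, 16, 5, 8, 12, 8 = 60 seats, so the divisor must be adjusted.
With modified divisor 5800: modified quotas Red 10.106, Blue 13.947, Green 4.218, Gold 6.500, Silver 11.046, Violet 7.039.
Rounding up: Red 11, Blue 14, Green 5, Gold 7, Silver 12, Violet 8 (total 57).
Silver receives 12.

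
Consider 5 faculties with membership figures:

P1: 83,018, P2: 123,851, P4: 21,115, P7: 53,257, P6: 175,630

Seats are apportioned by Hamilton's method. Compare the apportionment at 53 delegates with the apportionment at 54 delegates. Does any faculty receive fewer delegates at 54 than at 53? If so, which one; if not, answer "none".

P4

At 53 seats: P1 10, P2 14, P4 3, P7 6, P6 20.
At 54 seats: P1 10, P2 15, P4 2, P7 6, P6 21.
P4 drops from 3 to 2.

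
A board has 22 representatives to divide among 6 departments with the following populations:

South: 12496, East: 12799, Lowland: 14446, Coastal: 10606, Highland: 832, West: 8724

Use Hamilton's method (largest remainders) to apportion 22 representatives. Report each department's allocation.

Total 59903; standard divisor 59903/22 ≈ 2722.864.
Standard quotas: South 4.5893, East 4.7006, Lowland 5.3054, Coastal 3.8952, Highland 0.3056, West 3.2040.
Lower quotas: South 4, East 4, Lowland 5, Coastal 3, Highland 0, West 3 (sum 19, leaving 3 seats).
Remainders in descending order: Coastal 0.8952, East 0.7006, South 0.5893, Highland 0.3056, Lowland 0.3054, West 0.2040.
Largest remainders: Coastal, East, South receive the extra seats.

South: 5, East: 5, Lowland: 5, Coastal: 4, Highland: 0, West: 3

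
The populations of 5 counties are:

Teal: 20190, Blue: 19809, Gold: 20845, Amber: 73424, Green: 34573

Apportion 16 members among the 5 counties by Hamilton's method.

Teal: 2; Blue: 2; Gold: 2; Amber: 7; Green: 3

Total 168841; standard divisor 168841/16 ≈ 10552.562.
Standard quotas: Teal 1.9133, Blue 1.8772, Gold 1.9753, Amber 6.9579, Green 3.2763.
Lower quotas: Teal 1, Blue 1, Gold 1, Amber 6, Green 3 (sum 12, leaving 4 seats).
Remainders in descending order: Gold 0.9753, Amber 0.9579, Teal 0.9133, Blue 0.8772, Green 0.2763.
Largest remainders: Gold, Amber, Teal, Blue receive the extra seats.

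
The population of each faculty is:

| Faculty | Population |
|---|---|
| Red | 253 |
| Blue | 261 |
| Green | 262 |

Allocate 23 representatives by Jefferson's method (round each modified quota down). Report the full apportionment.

Red 7; Blue 8; Green 8

Standard divisor 776/23 ≈ 33.739; standard quotas: Red 7.499, Blue 7.736, Green 7.765.
Rounding down gives 7, 7, 7 = 21 seats, so the divisor must be adjusted.
With modified divisor 32: modified quotas Red 7.906, Blue 8.156, Green 8.188.
Rounding down: Red 7, Blue 8, Green 8 (total 23).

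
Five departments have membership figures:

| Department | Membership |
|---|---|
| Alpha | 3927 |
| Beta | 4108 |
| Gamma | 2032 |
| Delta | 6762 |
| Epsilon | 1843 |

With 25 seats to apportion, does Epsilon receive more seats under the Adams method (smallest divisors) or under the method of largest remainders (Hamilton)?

Adams

Adams: Alpha 5, Beta 5, Gamma 3, Delta 9, Epsilon 3.
Hamilton: Alpha 5, Beta 6, Gamma 3, Delta 9, Epsilon 2.
Epsilon gets 3 under Adams and 2 under Hamilton.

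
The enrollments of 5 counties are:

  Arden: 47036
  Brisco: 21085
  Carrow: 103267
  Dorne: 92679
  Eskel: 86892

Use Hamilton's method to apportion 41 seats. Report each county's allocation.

Standard divisor: 350959 ÷ 41 ≈ 8559.976.
Standard quotas: Arden 5.4949, Brisco 2.4632, Carrow 12.0639, Dorne 10.8270, Eskel 10.1510.
Lower quotas: Arden 5, Brisco 2, Carrow 12, Dorne 10, Eskel 10 (sum 39, leaving 2 seats).
Remainders in descending order: Dorne 0.8270, Arden 0.4949, Brisco 0.4632, Eskel 0.1510, Carrow 0.0639.
Largest remainders: Dorne, Arden receive the extra seats.

Arden=6, Brisco=2, Carrow=12, Dorne=11, Eskel=10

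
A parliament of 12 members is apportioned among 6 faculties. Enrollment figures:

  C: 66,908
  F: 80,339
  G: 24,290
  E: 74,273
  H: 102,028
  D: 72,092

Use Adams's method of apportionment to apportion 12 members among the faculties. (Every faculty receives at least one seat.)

Standard divisor 419930/12 ≈ 34994.167; standard quotas: C 1.912, F 2.296, G 0.694, E 2.122, H 2.916, D 2.060.
Rounding up gives 2, 3, 1, 3, 3, 3 = 15 seats, so the divisor must be adjusted.
With modified divisor 45600: modified quotas C 1.467, F 1.762, G 0.533, E 1.629, H 2.237, D 1.581.
Rounding up: C 2, F 2, G 1, E 2, H 3, D 2 (total 12).

C=2, F=2, G=1, E=2, H=3, D=2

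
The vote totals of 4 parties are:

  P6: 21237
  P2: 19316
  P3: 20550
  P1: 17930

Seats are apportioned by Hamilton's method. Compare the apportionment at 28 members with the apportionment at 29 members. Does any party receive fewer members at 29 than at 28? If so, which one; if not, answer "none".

At 28 seats: P6 8, P2 7, P3 7, P1 6.
At 29 seats: P6 8, P2 7, P3 7, P1 7.
No party's allocation decreased.

none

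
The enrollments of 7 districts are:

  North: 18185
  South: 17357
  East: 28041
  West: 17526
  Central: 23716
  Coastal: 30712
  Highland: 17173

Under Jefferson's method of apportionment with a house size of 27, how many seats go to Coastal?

Standard divisor 152710/27 ≈ 5655.926; standard quotas: North 3.215, South 3.069, East 4.958, West 3.099, Central 4.193, Coastal 5.430, Highland 3.036.
Rounding down gives 3, 3, 4, 3, 4, 5, 3 = 25 seats, so the divisor must be adjusted.
With modified divisor 4900: modified quotas North 3.711, South 3.542, East 5.723, West 3.577, Central 4.840, Coastal 6.268, Highland 3.505.
Rounding down: North 3, South 3, East 5, West 3, Central 4, Coastal 6, Highland 3 (total 27).
Coastal receives 6.

6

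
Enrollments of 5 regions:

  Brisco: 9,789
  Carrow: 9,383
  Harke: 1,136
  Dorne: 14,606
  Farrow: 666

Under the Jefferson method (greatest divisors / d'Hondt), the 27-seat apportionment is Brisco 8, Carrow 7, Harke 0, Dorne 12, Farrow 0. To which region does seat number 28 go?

Priority for the next seat is population ÷ (current seats + 1).
Priorities: Brisco 1087.667, Carrow 1172.875, Harke 1136.000, Dorne 1123.538, Farrow 666.000.
Highest priority: Carrow.

Carrow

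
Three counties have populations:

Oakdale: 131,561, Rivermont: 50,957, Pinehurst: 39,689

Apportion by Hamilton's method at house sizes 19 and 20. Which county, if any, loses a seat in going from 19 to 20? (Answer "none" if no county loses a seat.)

At 19 seats: Oakdale 11, Rivermont 4, Pinehurst 4.
At 20 seats: Oakdale 12, Rivermont 5, Pinehurst 3.
Pinehurst drops from 4 to 3.

Pinehurst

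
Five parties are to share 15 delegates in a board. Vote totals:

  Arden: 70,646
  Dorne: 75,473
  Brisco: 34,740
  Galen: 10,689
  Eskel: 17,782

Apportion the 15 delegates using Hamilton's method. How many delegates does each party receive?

Arden: 5; Dorne: 5; Brisco: 3; Galen: 1; Eskel: 1

Standard divisor: 209330 ÷ 15 ≈ 13955.333.
Standard quotas: Arden 5.0623, Dorne 5.4082, Brisco 2.4894, Galen 0.7659, Eskel 1.2742.
Lower quotas: Arden 5, Dorne 5, Brisco 2, Galen 0, Eskel 1 (sum 13, leaving 2 seats).
Remainders in descending order: Galen 0.7659, Brisco 0.4894, Dorne 0.4082, Eskel 0.2742, Arden 0.0623.
Largest remainders: Galen, Brisco receive the extra seats.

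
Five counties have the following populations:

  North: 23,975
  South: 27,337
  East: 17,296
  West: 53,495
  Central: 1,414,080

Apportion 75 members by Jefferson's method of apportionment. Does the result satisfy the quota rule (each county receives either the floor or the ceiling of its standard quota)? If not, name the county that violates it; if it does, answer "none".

Central

Standard quotas: North 1.171, South 1.335, East 0.844, West 2.612, Central 69.039.
Jefferson allocation: North 1, South 1, East 0, West 2, Central 71.
Central has quota 69.039 (lower 69, upper 70) but receives 71 — outside the quota interval.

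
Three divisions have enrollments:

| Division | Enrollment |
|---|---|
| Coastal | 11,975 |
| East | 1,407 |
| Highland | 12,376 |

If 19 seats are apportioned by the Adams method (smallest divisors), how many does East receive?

Standard divisor 25758/19 ≈ 1355.684; standard quotas: Coastal 8.833, East 1.038, Highland 9.129.
Rounding up gives 9, 2, 10 = 21 seats, so the divisor must be adjusted.
With modified divisor 1450: modified quotas Coastal 8.259, East 0.970, Highland 8.535.
Rounding up: Coastal 9, East 1, Highland 9 (total 19).
East receives 1.

1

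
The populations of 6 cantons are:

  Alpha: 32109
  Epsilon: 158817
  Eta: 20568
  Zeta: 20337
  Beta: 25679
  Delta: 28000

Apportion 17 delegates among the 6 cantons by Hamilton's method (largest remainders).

Alpha 2; Epsilon 9; Eta 1; Zeta 1; Beta 2; Delta 2

Total 285510; standard divisor 285510/17 ≈ 16794.706.
Standard quotas: Alpha 1.9119, Epsilon 9.4564, Eta 1.2247, Zeta 1.2109, Beta 1.5290, Delta 1.6672.
Lower quotas: Alpha 1, Epsilon 9, Eta 1, Zeta 1, Beta 1, Delta 1 (sum 14, leaving 3 seats).
Remainders in descending order: Alpha 0.9119, Delta 0.6672, Beta 0.5290, Epsilon 0.4564, Eta 0.2247, Zeta 0.2109.
Largest remainders: Alpha, Delta, Beta receive the extra seats.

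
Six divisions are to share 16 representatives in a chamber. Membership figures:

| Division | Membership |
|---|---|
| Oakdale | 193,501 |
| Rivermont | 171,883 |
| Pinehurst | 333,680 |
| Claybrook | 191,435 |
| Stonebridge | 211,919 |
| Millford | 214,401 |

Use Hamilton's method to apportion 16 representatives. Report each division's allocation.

Oakdale 2, Rivermont 2, Pinehurst 4, Claybrook 2, Stonebridge 3, Millford 3

Total 1316819; standard divisor 1316819/16 ≈ 82301.188.
Standard quotas: Oakdale 2.3511, Rivermont 2.0885, Pinehurst 4.0544, Claybrook 2.3260, Stonebridge 2.5749, Millford 2.6051.
Lower quotas: Oakdale 2, Rivermont 2, Pinehurst 4, Claybrook 2, Stonebridge 2, Millford 2 (sum 14, leaving 2 seats).
Remainders in descending order: Millford 0.6051, Stonebridge 0.5749, Oakdale 0.3511, Claybrook 0.3260, Rivermont 0.0885, Pinehurst 0.0544.
Largest remainders: Millford, Stonebridge receive the extra seats.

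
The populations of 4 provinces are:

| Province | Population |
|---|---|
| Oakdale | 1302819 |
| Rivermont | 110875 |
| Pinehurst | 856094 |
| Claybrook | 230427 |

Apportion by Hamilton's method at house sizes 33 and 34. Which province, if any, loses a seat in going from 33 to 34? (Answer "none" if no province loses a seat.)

Rivermont

At 33 seats: Oakdale 17, Rivermont 2, Pinehurst 11, Claybrook 3.
At 34 seats: Oakdale 18, Rivermont 1, Pinehurst 12, Claybrook 3.
Rivermont drops from 2 to 1.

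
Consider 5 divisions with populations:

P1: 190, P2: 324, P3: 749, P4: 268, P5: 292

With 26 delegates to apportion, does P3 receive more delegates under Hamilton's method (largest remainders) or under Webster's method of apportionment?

Hamilton

Hamilton: P1 3, P2 4, P3 11, P4 4, P5 4.
Webster: P1 3, P2 5, P3 10, P4 4, P5 4.
P3 gets 11 under Hamilton and 10 under Webster.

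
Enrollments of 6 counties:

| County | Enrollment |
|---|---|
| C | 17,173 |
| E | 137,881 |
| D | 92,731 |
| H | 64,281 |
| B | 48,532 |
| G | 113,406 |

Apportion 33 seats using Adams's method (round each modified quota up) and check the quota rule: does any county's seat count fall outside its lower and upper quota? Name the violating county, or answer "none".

Standard quotas: C 1.196, E 9.599, D 6.456, H 4.475, B 3.379, G 7.895.
Adams allocation: C 2, E 9, D 6, H 4, B 4, G 8.
Every allocation lies between the lower and upper quota.

none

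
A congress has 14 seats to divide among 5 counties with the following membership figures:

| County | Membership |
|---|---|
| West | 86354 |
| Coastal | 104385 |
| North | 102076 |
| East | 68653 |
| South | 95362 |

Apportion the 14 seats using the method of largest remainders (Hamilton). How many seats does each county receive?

Total 456830; standard divisor 456830/14 ≈ 32630.714.
Standard quotas: West 2.6464, Coastal 3.1990, North 3.1282, East 2.1039, South 2.9225.
Lower quotas: West 2, Coastal 3, North 3, East 2, South 2 (sum 12, leaving 2 seats).
Remainders in descending order: South 0.9225, West 0.6464, Coastal 0.1990, North 0.1282, East 0.1039.
The surplus seats go to South, West.

West: 3; Coastal: 3; North: 3; East: 2; South: 3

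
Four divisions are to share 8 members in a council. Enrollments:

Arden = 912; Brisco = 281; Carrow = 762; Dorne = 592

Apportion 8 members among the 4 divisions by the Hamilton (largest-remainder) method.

Total 2547; standard divisor 2547/8 ≈ 318.375.
Standard quotas: Arden 2.865, Brisco 0.883, Carrow 2.393, Dorne 1.859.
Lower quotas: Arden 2, Brisco 0, Carrow 2, Dorne 1 (sum 5, leaving 3 seats).
Remainders in descending order: Brisco 0.883, Arden 0.865, Dorne 0.859, Carrow 0.393.
Largest remainders: Brisco, Arden, Dorne receive the extra seats.

Arden 3, Brisco 1, Carrow 2, Dorne 2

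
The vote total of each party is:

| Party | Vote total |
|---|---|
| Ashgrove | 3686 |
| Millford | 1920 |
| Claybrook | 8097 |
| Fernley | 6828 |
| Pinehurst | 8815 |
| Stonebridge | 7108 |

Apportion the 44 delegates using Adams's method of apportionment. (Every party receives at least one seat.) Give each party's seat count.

Standard divisor 36454/44 ≈ 828.5; standard quotas: Ashgrove 4.449, Millford 2.317, Claybrook 9.773, Fernley 8.241, Pinehurst 10.640, Stonebridge 8.579.
Rounding up gives 5, 3, 10, 9, 11, 9 = 47 seats, so the divisor must be adjusted.
With modified divisor 894: modified quotas Ashgrove 4.123, Millford 2.148, Claybrook 9.057, Fernley 7.638, Pinehurst 9.860, Stonebridge 7.951.
Rounding up: Ashgrove 5, Millford 3, Claybrook 10, Fernley 8, Pinehurst 10, Stonebridge 8 (total 44).

Ashgrove: 5, Millford: 3, Claybrook: 10, Fernley: 8, Pinehurst: 10, Stonebridge: 8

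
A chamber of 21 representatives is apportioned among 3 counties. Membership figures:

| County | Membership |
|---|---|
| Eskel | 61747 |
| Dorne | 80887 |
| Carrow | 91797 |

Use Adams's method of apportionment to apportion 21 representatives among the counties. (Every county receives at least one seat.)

Standard divisor 234431/21 ≈ 11163.381; standard quotas: Eskel 5.531, Dorne 7.246, Carrow 8.223.
Rounding up gives 6, 8, 9 = 23 seats, so the divisor must be adjusted.
With modified divisor 12000: modified quotas Eskel 5.146, Dorne 6.741, Carrow 7.650.
Rounding up: Eskel 6, Dorne 7, Carrow 8 (total 21).

Eskel 6; Dorne 7; Carrow 8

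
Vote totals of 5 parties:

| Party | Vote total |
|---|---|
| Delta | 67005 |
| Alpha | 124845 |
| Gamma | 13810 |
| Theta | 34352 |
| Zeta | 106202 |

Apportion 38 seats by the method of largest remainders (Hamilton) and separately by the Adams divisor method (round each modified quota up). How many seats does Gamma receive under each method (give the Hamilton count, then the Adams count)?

Hamilton: Delta 7, Alpha 14, Gamma 1, Theta 4, Zeta 12.
Adams: Delta 7, Alpha 13, Gamma 2, Theta 4, Zeta 12.
Gamma gets 1 under Hamilton and 2 under Adams.

1 and 2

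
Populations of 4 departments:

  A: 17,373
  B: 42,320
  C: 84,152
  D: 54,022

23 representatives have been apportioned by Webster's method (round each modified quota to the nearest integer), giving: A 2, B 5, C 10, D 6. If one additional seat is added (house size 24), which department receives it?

D

Priority for the next seat is population ÷ (current seats + 0.5).
Priorities: A 6949.200, B 7694.545, C 8014.476, D 8311.077.
Highest priority: D.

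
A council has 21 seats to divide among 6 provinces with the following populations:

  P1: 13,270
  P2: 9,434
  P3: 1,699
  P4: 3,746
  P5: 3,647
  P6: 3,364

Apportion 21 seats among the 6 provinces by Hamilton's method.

The standard divisor is 35160/21 ≈ 1674.286.
Standard quotas: P1 7.9258, P2 5.6346, P3 1.0148, P4 2.2374, P5 2.1782, P6 2.0092.
Lower quotas: P1 7, P2 5, P3 1, P4 2, P5 2, P6 2 (sum 19, leaving 2 seats).
Remainders in descending order: P1 0.9258, P2 0.6346, P4 0.2374, P5 0.1782, P3 0.0148, P6 0.0092.
The surplus seats go to P1, P2.

P1: 8, P2: 6, P3: 1, P4: 2, P5: 2, P6: 2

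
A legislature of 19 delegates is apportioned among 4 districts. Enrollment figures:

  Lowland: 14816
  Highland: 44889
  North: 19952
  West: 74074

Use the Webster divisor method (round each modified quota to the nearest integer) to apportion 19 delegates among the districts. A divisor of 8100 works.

Lowland 2, Highland 6, North 2, West 9

With modified divisor 8100: modified quotas Lowland 1.829, Highland 5.542, North 2.463, West 9.145.
Rounding to the nearest integer: Lowland 2, Highland 6, North 2, West 9 (total 19).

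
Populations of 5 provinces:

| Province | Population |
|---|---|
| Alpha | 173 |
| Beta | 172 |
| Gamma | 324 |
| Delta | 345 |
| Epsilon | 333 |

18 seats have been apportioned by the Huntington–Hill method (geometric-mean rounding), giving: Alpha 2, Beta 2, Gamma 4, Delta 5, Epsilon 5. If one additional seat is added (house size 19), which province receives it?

Priority for the next seat is population ÷ (√(s·(s+1))).
Priorities: Alpha 70.627, Beta 70.219, Gamma 72.449, Delta 62.988, Epsilon 60.797.
Highest priority: Gamma.

Gamma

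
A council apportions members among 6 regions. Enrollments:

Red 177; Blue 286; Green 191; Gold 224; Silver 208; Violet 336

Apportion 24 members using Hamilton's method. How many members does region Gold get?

Total 1422; standard divisor 1422/24 ≈ 59.25.
Standard quotas: Red 2.987, Blue 4.827, Green 3.224, Gold 3.781, Silver 3.511, Violet 5.671.
Lower quotas: Red 2, Blue 4, Green 3, Gold 3, Silver 3, Violet 5 (sum 20, leaving 4 seats).
Remainders in descending order: Red 0.987, Blue 0.827, Gold 0.781, Violet 0.671, Silver 0.511, Green 0.224.
The surplus seats go to Red, Blue, Gold, Violet.
Gold receives 4.

4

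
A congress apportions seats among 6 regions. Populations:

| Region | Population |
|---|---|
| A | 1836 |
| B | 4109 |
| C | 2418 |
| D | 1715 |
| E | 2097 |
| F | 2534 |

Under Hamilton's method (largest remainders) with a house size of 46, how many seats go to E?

Total 14709; standard divisor 14709/46 ≈ 319.761.
Standard quotas: A 5.742, B 12.850, C 7.562, D 5.363, E 6.558, F 7.925.
Lower quotas: A 5, B 12, C 7, D 5, E 6, F 7 (sum 42, leaving 4 seats).
Remainders in descending order: F 0.925, B 0.850, A 0.742, C 0.562, E 0.558, D 0.363.
Largest remainders: F, B, A, C receive the extra seats.
E receives 6.

6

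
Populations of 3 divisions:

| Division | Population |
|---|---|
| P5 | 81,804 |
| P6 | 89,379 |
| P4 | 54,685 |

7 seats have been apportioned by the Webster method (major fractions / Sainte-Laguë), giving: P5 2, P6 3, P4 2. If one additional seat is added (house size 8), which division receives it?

Priority for the next seat is population ÷ (current seats + 0.5).
Priorities: P5 32721.600, P6 25536.857, P4 21874.000.
Highest priority: P5.

P5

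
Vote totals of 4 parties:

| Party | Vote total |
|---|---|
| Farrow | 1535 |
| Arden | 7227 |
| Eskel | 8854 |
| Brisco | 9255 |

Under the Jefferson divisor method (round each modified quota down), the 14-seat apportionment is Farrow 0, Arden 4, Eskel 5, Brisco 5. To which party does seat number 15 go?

Priority for the next seat is population ÷ (current seats + 1).
Priorities: Farrow 1535.000, Arden 1445.400, Eskel 1475.667, Brisco 1542.500.
Highest priority: Brisco.

Brisco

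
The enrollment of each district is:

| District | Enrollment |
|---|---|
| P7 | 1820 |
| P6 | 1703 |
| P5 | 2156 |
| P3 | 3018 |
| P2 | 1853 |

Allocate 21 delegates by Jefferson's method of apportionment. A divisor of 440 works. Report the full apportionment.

P7 4; P6 3; P5 4; P3 6; P2 4

With modified divisor 440: modified quotas P7 4.136, P6 3.870, P5 4.900, P3 6.859, P2 4.211.
Rounding down: P7 4, P6 3, P5 4, P3 6, P2 4 (total 21).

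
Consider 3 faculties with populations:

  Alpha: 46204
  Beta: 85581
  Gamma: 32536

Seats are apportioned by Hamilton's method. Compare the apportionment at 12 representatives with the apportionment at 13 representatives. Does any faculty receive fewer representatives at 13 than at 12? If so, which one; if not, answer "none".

At 12 seats: Alpha 3, Beta 6, Gamma 3.
At 13 seats: Alpha 4, Beta 7, Gamma 2.
Gamma drops from 3 to 2.

Gamma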